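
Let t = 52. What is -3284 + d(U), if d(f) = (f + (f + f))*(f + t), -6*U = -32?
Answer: -7100/3 ≈ -2366.7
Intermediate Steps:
U = 16/3 (U = -⅙*(-32) = 16/3 ≈ 5.3333)
d(f) = 3*f*(52 + f) (d(f) = (f + (f + f))*(f + 52) = (f + 2*f)*(52 + f) = (3*f)*(52 + f) = 3*f*(52 + f))
-3284 + d(U) = -3284 + 3*(16/3)*(52 + 16/3) = -3284 + 3*(16/3)*(172/3) = -3284 + 2752/3 = -7100/3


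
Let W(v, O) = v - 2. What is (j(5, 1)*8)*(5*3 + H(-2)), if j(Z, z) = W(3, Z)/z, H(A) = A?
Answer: 104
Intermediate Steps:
W(v, O) = -2 + v
j(Z, z) = 1/z (j(Z, z) = (-2 + 3)/z = 1/z)
(j(5, 1)*8)*(5*3 + H(-2)) = (8/1)*(5*3 - 2) = (1*8)*(15 - 2) = 8*13 = 104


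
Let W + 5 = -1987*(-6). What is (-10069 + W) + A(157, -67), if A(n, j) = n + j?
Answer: 1938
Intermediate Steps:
A(n, j) = j + n
W = 11917 (W = -5 - 1987*(-6) = -5 + 11922 = 11917)
(-10069 + W) + A(157, -67) = (-10069 + 11917) + (-67 + 157) = 1848 + 90 = 1938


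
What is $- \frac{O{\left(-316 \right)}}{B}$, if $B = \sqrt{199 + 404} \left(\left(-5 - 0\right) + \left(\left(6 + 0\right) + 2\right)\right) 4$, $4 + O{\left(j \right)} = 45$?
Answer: $- \frac{41 \sqrt{67}}{2412} \approx -0.13914$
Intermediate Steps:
$O{\left(j \right)} = 41$ ($O{\left(j \right)} = -4 + 45 = 41$)
$B = 36 \sqrt{67}$ ($B = \sqrt{603} \left(\left(-5 + 0\right) + \left(6 + 2\right)\right) 4 = 3 \sqrt{67} \left(-5 + 8\right) 4 = 3 \sqrt{67} \cdot 3 \cdot 4 = 3 \sqrt{67} \cdot 12 = 36 \sqrt{67} \approx 294.67$)
$- \frac{O{\left(-316 \right)}}{B} = - \frac{41}{36 \sqrt{67}} = - 41 \frac{\sqrt{67}}{2412} = - \frac{41 \sqrt{67}}{2412}$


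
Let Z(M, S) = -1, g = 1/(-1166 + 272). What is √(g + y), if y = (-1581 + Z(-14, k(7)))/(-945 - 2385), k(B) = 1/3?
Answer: √12964536190/165390 ≈ 0.68845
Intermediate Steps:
k(B) = ⅓
g = -1/894 (g = 1/(-894) = -1/894 ≈ -0.0011186)
y = 791/1665 (y = (-1581 - 1)/(-945 - 2385) = -1582/(-3330) = -1582*(-1/3330) = 791/1665 ≈ 0.47508)
√(g + y) = √(-1/894 + 791/1665) = √(235163/496170) = √12964536190/165390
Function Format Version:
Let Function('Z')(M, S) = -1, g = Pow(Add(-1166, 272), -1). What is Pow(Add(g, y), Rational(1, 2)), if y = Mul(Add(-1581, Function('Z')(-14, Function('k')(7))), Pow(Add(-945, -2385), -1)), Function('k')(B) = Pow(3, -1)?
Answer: Mul(Rational(1, 165390), Pow(12964536190, Rational(1, 2))) ≈ 0.68845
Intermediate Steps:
Function('k')(B) = Rational(1, 3)
g = Rational(-1, 894) (g = Pow(-894, -1) = Rational(-1, 894) ≈ -0.0011186)
y = Rational(791, 1665) (y = Mul(Add(-1581, -1), Pow(Add(-945, -2385), -1)) = Mul(-1582, Pow(-3330, -1)) = Mul(-1582, Rational(-1, 3330)) = Rational(791, 1665) ≈ 0.47508)
Pow(Add(g, y), Rational(1, 2)) = Pow(Add(Rational(-1, 894), Rational(791, 1665)), Rational(1, 2)) = Pow(Rational(235163, 496170), Rational(1, 2)) = Mul(Rational(1, 165390), Pow(12964536190, Rational(1, 2)))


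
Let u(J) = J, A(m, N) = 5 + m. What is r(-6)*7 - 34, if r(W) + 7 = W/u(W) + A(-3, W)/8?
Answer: -297/4 ≈ -74.250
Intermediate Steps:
r(W) = -23/4 (r(W) = -7 + (W/W + (5 - 3)/8) = -7 + (1 + 2*(⅛)) = -7 + (1 + ¼) = -7 + 5/4 = -23/4)
r(-6)*7 - 34 = -23/4*7 - 34 = -161/4 - 34 = -297/4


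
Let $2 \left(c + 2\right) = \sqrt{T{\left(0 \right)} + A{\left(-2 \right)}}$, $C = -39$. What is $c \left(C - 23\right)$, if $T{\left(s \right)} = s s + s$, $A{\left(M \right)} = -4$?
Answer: $124 - 62 i \approx 124.0 - 62.0 i$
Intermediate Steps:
$T{\left(s \right)} = s + s^{2}$ ($T{\left(s \right)} = s^{2} + s = s + s^{2}$)
$c = -2 + i$ ($c = -2 + \frac{\sqrt{0 \left(1 + 0\right) - 4}}{2} = -2 + \frac{\sqrt{0 \cdot 1 - 4}}{2} = -2 + \frac{\sqrt{0 - 4}}{2} = -2 + \frac{\sqrt{-4}}{2} = -2 + \frac{2 i}{2} = -2 + i \approx -2.0 + 1.0 i$)
$c \left(C - 23\right) = \left(-2 + i\right) \left(-39 - 23\right) = \left(-2 + i\right) \left(-62\right) = 124 - 62 i$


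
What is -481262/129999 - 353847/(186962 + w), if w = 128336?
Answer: -197740702229/40988424702 ≈ -4.8243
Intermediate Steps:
-481262/129999 - 353847/(186962 + w) = -481262/129999 - 353847/(186962 + 128336) = -481262*1/129999 - 353847/315298 = -481262/129999 - 353847*1/315298 = -481262/129999 - 353847/315298 = -197740702229/40988424702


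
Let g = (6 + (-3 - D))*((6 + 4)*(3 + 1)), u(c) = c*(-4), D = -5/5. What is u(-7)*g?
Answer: 4480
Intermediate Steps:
D = -1 (D = -5*⅕ = -1)
u(c) = -4*c
g = 160 (g = (6 + (-3 - 1*(-1)))*((6 + 4)*(3 + 1)) = (6 + (-3 + 1))*(10*4) = (6 - 2)*40 = 4*40 = 160)
u(-7)*g = -4*(-7)*160 = 28*160 = 4480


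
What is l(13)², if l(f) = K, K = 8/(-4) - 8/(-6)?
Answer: 4/9 ≈ 0.44444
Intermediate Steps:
K = -⅔ (K = 8*(-¼) - 8*(-⅙) = -2 + 4/3 = -⅔ ≈ -0.66667)
l(f) = -⅔
l(13)² = (-⅔)² = 4/9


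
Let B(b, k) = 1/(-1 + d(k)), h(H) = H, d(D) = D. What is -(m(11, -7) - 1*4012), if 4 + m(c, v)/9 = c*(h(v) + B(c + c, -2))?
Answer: 4774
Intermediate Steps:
B(b, k) = 1/(-1 + k)
m(c, v) = -36 + 9*c*(-⅓ + v) (m(c, v) = -36 + 9*(c*(v + 1/(-1 - 2))) = -36 + 9*(c*(v + 1/(-3))) = -36 + 9*(c*(v - ⅓)) = -36 + 9*(c*(-⅓ + v)) = -36 + 9*c*(-⅓ + v))
-(m(11, -7) - 1*4012) = -((-36 - 3*11 + 9*11*(-7)) - 1*4012) = -((-36 - 33 - 693) - 4012) = -(-762 - 4012) = -1*(-4774) = 4774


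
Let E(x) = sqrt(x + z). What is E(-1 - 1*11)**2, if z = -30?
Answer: -42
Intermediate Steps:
E(x) = sqrt(-30 + x) (E(x) = sqrt(x - 30) = sqrt(-30 + x))
E(-1 - 1*11)**2 = (sqrt(-30 + (-1 - 1*11)))**2 = (sqrt(-30 + (-1 - 11)))**2 = (sqrt(-30 - 12))**2 = (sqrt(-42))**2 = (I*sqrt(42))**2 = -42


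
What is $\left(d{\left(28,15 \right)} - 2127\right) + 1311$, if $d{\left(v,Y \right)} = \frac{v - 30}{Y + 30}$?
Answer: $- \frac{36722}{45} \approx -816.04$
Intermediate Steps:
$d{\left(v,Y \right)} = \frac{-30 + v}{30 + Y}$
$\left(d{\left(28,15 \right)} - 2127\right) + 1311 = \left(\frac{-30 + 28}{30 + 15} - 2127\right) + 1311 = \left(\frac{1}{45} \left(-2\right) - 2127\right) + 1311 = \left(- \frac{2}{45} - 2127\right) + 1311 = - \frac{95717}{45} + 1311 = - \frac{36722}{45}$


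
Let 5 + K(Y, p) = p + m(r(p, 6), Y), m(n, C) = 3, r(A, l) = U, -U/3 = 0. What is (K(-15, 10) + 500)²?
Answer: 258064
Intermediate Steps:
U = 0 (U = -3*0 = 0)
r(A, l) = 0
K(Y, p) = -2 + p (K(Y, p) = -5 + (p + 3) = -5 + (3 + p) = -2 + p)
(K(-15, 10) + 500)² = ((-2 + 10) + 500)² = (8 + 500)² = 508² = 258064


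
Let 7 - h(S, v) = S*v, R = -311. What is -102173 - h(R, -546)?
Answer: 67626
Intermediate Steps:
h(S, v) = 7 - S*v
-102173 - h(R, -546) = -102173 - (7 - 1*(-311)*(-546)) = -102173 - (7 - 169806) = -102173 - 1*(-169799) = -102173 + 169799 = 67626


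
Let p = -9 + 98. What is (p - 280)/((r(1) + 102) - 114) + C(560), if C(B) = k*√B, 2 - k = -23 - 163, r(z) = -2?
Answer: 191/14 + 752*√35 ≈ 4462.5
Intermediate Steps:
k = 188 (k = 2 - (-23 - 163) = 2 - 1*(-186) = 2 + 186 = 188)
p = 89
C(B) = 188*√B
(p - 280)/((r(1) + 102) - 114) + C(560) = (89 - 280)/((-2 + 102) - 114) + 188*√560 = -191/(100 - 114) + 188*(4*√35) = -191/(-14) + 752*√35 = -191*(-1/14) + 752*√35 = 191/14 + 752*√35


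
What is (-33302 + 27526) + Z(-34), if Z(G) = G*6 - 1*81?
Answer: -6061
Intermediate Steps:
Z(G) = -81 + 6*G (Z(G) = 6*G - 81 = -81 + 6*G)
(-33302 + 27526) + Z(-34) = (-33302 + 27526) + (-81 + 6*(-34)) = -5776 + (-81 - 204) = -5776 - 285 = -6061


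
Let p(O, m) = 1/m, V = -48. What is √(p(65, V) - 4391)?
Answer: I*√632307/12 ≈ 66.265*I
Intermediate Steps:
√(p(65, V) - 4391) = √(1/(-48) - 4391) = √(-1/48 - 4391) = √(-210769/48) = I*√632307/12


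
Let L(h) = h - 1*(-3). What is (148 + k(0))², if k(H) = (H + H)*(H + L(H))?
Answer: 21904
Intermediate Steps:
L(h) = 3 + h (L(h) = h + 3 = 3 + h)
k(H) = 2*H*(3 + 2*H) (k(H) = (H + H)*(H + (3 + H)) = (2*H)*(3 + 2*H) = 2*H*(3 + 2*H))
(148 + k(0))² = (148 + 2*0*(3 + 2*0))² = (148 + 2*0*(3 + 0))² = (148 + 2*0*3)² = (148 + 0)² = 148² = 21904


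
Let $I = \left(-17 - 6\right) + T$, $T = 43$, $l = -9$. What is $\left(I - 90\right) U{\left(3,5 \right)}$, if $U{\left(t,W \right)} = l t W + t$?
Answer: $9240$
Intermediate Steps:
$U{\left(t,W \right)} = t - 9 W t$ ($U{\left(t,W \right)} = - 9 t W + t = - 9 W t + t = t - 9 W t$)
$I = 20$ ($I = \left(-17 - 6\right) + 43 = -23 + 43 = 20$)
$\left(I - 90\right) U{\left(3,5 \right)} = \left(20 - 90\right) 3 \left(1 - 45\right) = - 70 \cdot 3 \left(1 - 45\right) = - 70 \cdot 3 \left(-44\right) = \left(-70\right) \left(-132\right) = 9240$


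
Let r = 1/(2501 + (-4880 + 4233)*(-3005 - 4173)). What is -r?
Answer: -1/4646667 ≈ -2.1521e-7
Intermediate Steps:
r = 1/4646667 (r = 1/(2501 - 647*(-7178)) = 1/(2501 + 4644166) = 1/4646667 ≈ 2.1521e-7)
-r = -1*1/4646667 = -1/4646667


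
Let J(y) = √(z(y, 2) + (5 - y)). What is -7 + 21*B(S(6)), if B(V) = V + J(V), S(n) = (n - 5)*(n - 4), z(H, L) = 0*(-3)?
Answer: 35 + 21*√3 ≈ 71.373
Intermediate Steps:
z(H, L) = 0
S(n) = (-5 + n)*(-4 + n)
J(y) = √(5 - y) (J(y) = √(0 + (5 - y)) = √(5 - y))
B(V) = V + √(5 - V)
-7 + 21*B(S(6)) = -7 + 21*((20 + 6² - 9*6) + √(5 - (20 + 6² - 9*6))) = -7 + 21*((20 + 36 - 54) + √(5 - (20 + 36 - 54))) = -7 + 21*(2 + √(5 - 1*2)) = -7 + 21*(2 + √(5 - 2)) = -7 + 21*(2 + √3) = -7 + (42 + 21*√3) = 35 + 21*√3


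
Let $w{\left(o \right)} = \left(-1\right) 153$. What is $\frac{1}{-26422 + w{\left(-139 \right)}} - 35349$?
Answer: $- \frac{939399676}{26575} \approx -35349.0$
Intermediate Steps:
$w{\left(o \right)} = -153$
$\frac{1}{-26422 + w{\left(-139 \right)}} - 35349 = \frac{1}{-26422 - 153} - 35349 = \frac{1}{-26575} - 35349 = - \frac{1}{26575} - 35349 = - \frac{939399676}{26575}$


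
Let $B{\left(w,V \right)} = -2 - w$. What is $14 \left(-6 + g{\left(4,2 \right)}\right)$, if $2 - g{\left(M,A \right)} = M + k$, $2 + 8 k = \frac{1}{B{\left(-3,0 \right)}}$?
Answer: $- \frac{441}{4} \approx -110.25$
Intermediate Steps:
$k = - \frac{1}{8}$ ($k = - \frac{1}{4} + \frac{1}{8 \left(-2 - -3\right)} = - \frac{1}{4} + \frac{1}{8 \left(-2 + 3\right)} = - \frac{1}{4} + \frac{1}{8 \cdot 1} = - \frac{1}{4} + \frac{1}{8} \cdot 1 = - \frac{1}{4} + \frac{1}{8} = - \frac{1}{8} \approx -0.125$)
$g{\left(M,A \right)} = \frac{17}{8} - M$ ($g{\left(M,A \right)} = 2 - \left(M - \frac{1}{8}\right) = 2 - \left(- \frac{1}{8} + M\right) = \frac{17}{8} - M$)
$14 \left(-6 + g{\left(4,2 \right)}\right) = 14 \left(-6 + \left(\frac{17}{8} - 4\right)\right) = 14 \left(-6 - \frac{15}{8}\right) = 14 \left(- \frac{63}{8}\right) = - \frac{441}{4}$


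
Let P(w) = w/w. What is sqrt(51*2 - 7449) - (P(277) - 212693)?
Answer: 212692 + I*sqrt(7347) ≈ 2.1269e+5 + 85.715*I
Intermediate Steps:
P(w) = 1
sqrt(51*2 - 7449) - (P(277) - 212693) = sqrt(51*2 - 7449) - (1 - 212693) = sqrt(102 - 7449) - 1*(-212692) = sqrt(-7347) + 212692 = I*sqrt(7347) + 212692 = 212692 + I*sqrt(7347)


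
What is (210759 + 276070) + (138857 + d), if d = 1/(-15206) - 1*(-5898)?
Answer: 9603866303/15206 ≈ 6.3158e+5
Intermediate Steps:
d = 89684987/15206 (d = -1/15206 + 5898 = 89684987/15206 ≈ 5898.0)
(210759 + 276070) + (138857 + d) = (210759 + 276070) + (138857 + 89684987/15206) = 486829 + 2201144529/15206 = 9603866303/15206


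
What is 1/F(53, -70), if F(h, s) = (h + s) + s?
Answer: -1/87 ≈ -0.011494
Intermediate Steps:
F(h, s) = h + 2*s
1/F(53, -70) = 1/(53 + 2*(-70)) = 1/(53 - 140) = 1/(-87) = -1/87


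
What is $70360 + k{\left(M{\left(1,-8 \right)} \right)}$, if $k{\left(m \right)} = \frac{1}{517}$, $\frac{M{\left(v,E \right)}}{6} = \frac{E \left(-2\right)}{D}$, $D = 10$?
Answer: $\frac{36376121}{517} \approx 70360.0$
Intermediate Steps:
$M{\left(v,E \right)} = - \frac{6 E}{5}$ ($M{\left(v,E \right)} = 6 \frac{E \left(-2\right)}{10} = 6 - 2 E \frac{1}{10} = 6 \left(- \frac{E}{5}\right) = - \frac{6 E}{5}$)
$k{\left(m \right)} = \frac{1}{517}$
$70360 + k{\left(M{\left(1,-8 \right)} \right)} = 70360 + \frac{1}{517} = \frac{36376121}{517}$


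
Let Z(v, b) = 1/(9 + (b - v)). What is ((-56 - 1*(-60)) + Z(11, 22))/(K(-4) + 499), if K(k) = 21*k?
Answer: 81/8300 ≈ 0.0097590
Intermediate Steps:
Z(v, b) = 1/(9 + b - v)
((-56 - 1*(-60)) + Z(11, 22))/(K(-4) + 499) = ((-56 - 1*(-60)) + 1/(9 + 22 - 1*11))/(21*(-4) + 499) = ((-56 + 60) + 1/(9 + 22 - 11))/(-84 + 499) = (4 + 1/20)/415 = (4 + 1/20)*(1/415) = (81/20)*(1/415) = 81/8300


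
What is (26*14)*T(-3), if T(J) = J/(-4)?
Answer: 273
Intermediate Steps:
T(J) = -J/4 (T(J) = J*(-1/4) = -J/4)
(26*14)*T(-3) = (26*14)*(-1/4*(-3)) = 364*(3/4) = 273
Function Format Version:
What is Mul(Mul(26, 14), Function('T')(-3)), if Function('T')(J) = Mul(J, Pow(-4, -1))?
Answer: 273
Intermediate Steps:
Function('T')(J) = Mul(Rational(-1, 4), J) (Function('T')(J) = Mul(J, Rational(-1, 4)) = Mul(Rational(-1, 4), J))
Mul(Mul(26, 14), Function('T')(-3)) = Mul(Mul(26, 14), Mul(Rational(-1, 4), -3)) = Mul(364, Rational(3, 4)) = 273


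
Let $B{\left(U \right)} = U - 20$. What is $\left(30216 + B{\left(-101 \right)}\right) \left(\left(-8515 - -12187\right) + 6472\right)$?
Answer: $305283680$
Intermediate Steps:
$B{\left(U \right)} = -20 + U$
$\left(30216 + B{\left(-101 \right)}\right) \left(\left(-8515 - -12187\right) + 6472\right) = \left(30216 - 121\right) \left(\left(-8515 - -12187\right) + 6472\right) = \left(30216 - 121\right) \left(\left(-8515 + 12187\right) + 6472\right) = 30095 \left(3672 + 6472\right) = 30095 \cdot 10144 = 305283680$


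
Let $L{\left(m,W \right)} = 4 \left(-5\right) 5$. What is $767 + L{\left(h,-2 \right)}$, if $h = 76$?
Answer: $667$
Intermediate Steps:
$L{\left(m,W \right)} = -100$ ($L{\left(m,W \right)} = \left(-20\right) 5 = -100$)
$767 + L{\left(h,-2 \right)} = 767 - 100 = 667$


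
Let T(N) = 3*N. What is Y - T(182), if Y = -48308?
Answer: -48854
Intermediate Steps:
Y - T(182) = -48308 - 3*182 = -48308 - 1*546 = -48308 - 546 = -48854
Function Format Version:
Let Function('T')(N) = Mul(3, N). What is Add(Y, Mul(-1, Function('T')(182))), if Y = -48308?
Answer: -48854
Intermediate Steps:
Add(Y, Mul(-1, Function('T')(182))) = Add(-48308, Mul(-1, Mul(3, 182))) = Add(-48308, Mul(-1, 546)) = Add(-48308, -546) = -48854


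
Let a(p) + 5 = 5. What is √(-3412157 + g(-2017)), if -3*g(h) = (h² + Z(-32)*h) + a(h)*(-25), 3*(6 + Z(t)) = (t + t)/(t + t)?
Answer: I*√42948569/3 ≈ 2184.5*I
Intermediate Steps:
a(p) = 0 (a(p) = -5 + 5 = 0)
Z(t) = -17/3 (Z(t) = -6 + ((t + t)/(t + t))/3 = -6 + ((2*t)/((2*t)))/3 = -6 + ((2*t)*(1/(2*t)))/3 = -6 + (⅓)*1 = -6 + ⅓ = -17/3)
g(h) = -h²/3 + 17*h/9 (g(h) = -((h² - 17*h/3) + 0*(-25))/3 = -((h² - 17*h/3) + 0)/3 = -(h² - 17*h/3)/3 = -h²/3 + 17*h/9)
√(-3412157 + g(-2017)) = √(-3412157 + (⅑)*(-2017)*(17 - 3*(-2017))) = √(-3412157 + (⅑)*(-2017)*(17 + 6051)) = √(-3412157 + (⅑)*(-2017)*6068) = √(-3412157 - 12239156/9) = √(-42948569/9) = I*√42948569/3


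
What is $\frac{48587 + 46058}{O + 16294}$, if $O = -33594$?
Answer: $- \frac{18929}{3460} \approx -5.4708$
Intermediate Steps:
$\frac{48587 + 46058}{O + 16294} = \frac{48587 + 46058}{-33594 + 16294} = \frac{94645}{-17300} = 94645 \left(- \frac{1}{17300}\right) = - \frac{18929}{3460}$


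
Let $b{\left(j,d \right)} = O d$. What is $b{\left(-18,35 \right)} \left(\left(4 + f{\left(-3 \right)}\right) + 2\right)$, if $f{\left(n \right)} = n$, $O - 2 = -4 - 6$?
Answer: $-840$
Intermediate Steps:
$O = -8$ ($O = 2 - 10 = -8$)
$b{\left(j,d \right)} = - 8 d$
$b{\left(-18,35 \right)} \left(\left(4 + f{\left(-3 \right)}\right) + 2\right) = \left(-8\right) 35 \left(\left(4 - 3\right) + 2\right) = - 280 \left(1 + 2\right) = \left(-280\right) 3 = -840$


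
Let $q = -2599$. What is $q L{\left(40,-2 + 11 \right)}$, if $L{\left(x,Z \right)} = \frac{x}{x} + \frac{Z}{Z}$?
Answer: $-5198$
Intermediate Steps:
$L{\left(x,Z \right)} = 2$ ($L{\left(x,Z \right)} = 1 + 1 = 2$)
$q L{\left(40,-2 + 11 \right)} = \left(-2599\right) 2 = -5198$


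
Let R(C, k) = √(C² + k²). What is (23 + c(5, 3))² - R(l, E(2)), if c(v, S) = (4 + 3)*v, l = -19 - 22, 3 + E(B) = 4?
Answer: 3364 - 29*√2 ≈ 3323.0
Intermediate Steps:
E(B) = 1 (E(B) = -3 + 4 = 1)
l = -41
c(v, S) = 7*v
(23 + c(5, 3))² - R(l, E(2)) = (23 + 7*5)² - √((-41)² + 1²) = (23 + 35)² - √(1681 + 1) = 58² - √1682 = 3364 - 29*√2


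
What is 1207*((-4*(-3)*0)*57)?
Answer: 0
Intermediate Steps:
1207*((-4*(-3)*0)*57) = 1207*((12*0)*57) = 1207*(0*57) = 1207*0 = 0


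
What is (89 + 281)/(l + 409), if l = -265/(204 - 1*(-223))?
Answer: 78995/87189 ≈ 0.90602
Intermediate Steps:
l = -265/427 (l = -265/(204 + 223) = -265/427 ≈ -0.62061)
(89 + 281)/(l + 409) = (89 + 281)/(-265/427 + 409) = 370/(174378/427) = 370*(427/174378) = 78995/87189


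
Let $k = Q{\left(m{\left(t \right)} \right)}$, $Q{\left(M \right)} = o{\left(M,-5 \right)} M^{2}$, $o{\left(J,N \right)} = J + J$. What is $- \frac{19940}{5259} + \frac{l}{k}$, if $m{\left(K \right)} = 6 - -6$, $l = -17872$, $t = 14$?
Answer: $- \frac{3393781}{378648} \approx -8.9629$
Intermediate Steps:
$o{\left(J,N \right)} = 2 J$
$m{\left(K \right)} = 12$ ($m{\left(K \right)} = 6 + 6 = 12$)
$Q{\left(M \right)} = 2 M^{3}$ ($Q{\left(M \right)} = 2 M M^{2} = 2 M^{3}$)
$k = 3456$ ($k = 2 \cdot 12^{3} = 2 \cdot 1728 = 3456$)
$- \frac{19940}{5259} + \frac{l}{k} = - \frac{19940}{5259} - \frac{17872}{3456} = \left(-19940\right) \frac{1}{5259} - \frac{1117}{216} = - \frac{19940}{5259} - \frac{1117}{216} = - \frac{3393781}{378648}$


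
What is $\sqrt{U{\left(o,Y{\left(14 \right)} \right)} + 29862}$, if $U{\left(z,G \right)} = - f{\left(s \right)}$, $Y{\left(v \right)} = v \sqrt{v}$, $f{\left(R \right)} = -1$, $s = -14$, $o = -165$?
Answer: $\sqrt{29863} \approx 172.81$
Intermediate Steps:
$Y{\left(v \right)} = v^{\frac{3}{2}}$
$U{\left(z,G \right)} = 1$ ($U{\left(z,G \right)} = \left(-1\right) \left(-1\right) = 1$)
$\sqrt{U{\left(o,Y{\left(14 \right)} \right)} + 29862} = \sqrt{1 + 29862} = \sqrt{29863}$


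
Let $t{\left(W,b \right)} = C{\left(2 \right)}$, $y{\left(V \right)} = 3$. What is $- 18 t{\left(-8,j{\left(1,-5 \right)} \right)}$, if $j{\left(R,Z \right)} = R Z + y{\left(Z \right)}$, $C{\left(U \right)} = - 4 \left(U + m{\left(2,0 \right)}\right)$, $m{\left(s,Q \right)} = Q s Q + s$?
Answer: $288$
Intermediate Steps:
$m{\left(s,Q \right)} = s + s Q^{2}$ ($m{\left(s,Q \right)} = s Q^{2} + s = s + s Q^{2}$)
$C{\left(U \right)} = -8 - 4 U$ ($C{\left(U \right)} = - 4 \left(U + 2 \left(1 + 0^{2}\right)\right) = - 4 \left(U + 2 \left(1 + 0\right)\right) = - 4 \left(U + 2 \cdot 1\right) = - 4 \left(U + 2\right) = - 4 \left(2 + U\right) = -8 - 4 U$)
$j{\left(R,Z \right)} = 3 + R Z$ ($j{\left(R,Z \right)} = R Z + 3 = 3 + R Z$)
$t{\left(W,b \right)} = -16$ ($t{\left(W,b \right)} = -8 - 8 = -16$)
$- 18 t{\left(-8,j{\left(1,-5 \right)} \right)} = \left(-18\right) \left(-16\right) = 288$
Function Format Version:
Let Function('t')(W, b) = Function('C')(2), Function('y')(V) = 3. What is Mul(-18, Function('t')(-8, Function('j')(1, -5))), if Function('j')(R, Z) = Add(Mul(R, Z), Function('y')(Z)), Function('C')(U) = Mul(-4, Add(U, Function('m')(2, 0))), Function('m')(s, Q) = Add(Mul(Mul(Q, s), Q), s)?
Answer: 288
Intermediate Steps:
Function('m')(s, Q) = Add(s, Mul(s, Pow(Q, 2))) (Function('m')(s, Q) = Add(Mul(s, Pow(Q, 2)), s) = Add(s, Mul(s, Pow(Q, 2))))
Function('C')(U) = Add(-8, Mul(-4, U)) (Function('C')(U) = Mul(-4, Add(U, Mul(2, Add(1, Pow(0, 2))))) = Mul(-4, Add(U, Mul(2, Add(1, 0)))) = Mul(-4, Add(U, Mul(2, 1))) = Mul(-4, Add(U, 2)) = Mul(-4, Add(2, U)) = Add(-8, Mul(-4, U)))
Function('j')(R, Z) = Add(3, Mul(R, Z)) (Function('j')(R, Z) = Add(Mul(R, Z), 3) = Add(3, Mul(R, Z)))
Function('t')(W, b) = -16 (Function('t')(W, b) = Add(-8, Mul(-4, 2)) = Add(-8, -8) = -16)
Mul(-18, Function('t')(-8, Function('j')(1, -5))) = Mul(-18, -16) = 288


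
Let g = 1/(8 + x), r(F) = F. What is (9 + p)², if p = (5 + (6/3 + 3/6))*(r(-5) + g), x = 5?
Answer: 131769/169 ≈ 779.70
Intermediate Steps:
g = 1/13 (g = 1/(8 + 5) = 1/13 ≈ 0.076923)
p = -480/13 (p = (5 + (6/3 + 3/6))*(-5 + 1/13) = (5 + (6*(⅓) + 3*(⅙)))*(-64/13) = (5 + (2 + ½))*(-64/13) = (5 + 5/2)*(-64/13) = (15/2)*(-64/13) = -480/13 ≈ -36.923)
(9 + p)² = (9 - 480/13)² = (-363/13)² = 131769/169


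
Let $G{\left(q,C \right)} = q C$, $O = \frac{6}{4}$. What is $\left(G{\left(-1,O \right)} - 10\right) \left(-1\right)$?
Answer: $\frac{23}{2} \approx 11.5$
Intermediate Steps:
$O = \frac{3}{2}$ ($O = 6 \cdot \frac{1}{4} = \frac{3}{2} \approx 1.5$)
$G{\left(q,C \right)} = C q$
$\left(G{\left(-1,O \right)} - 10\right) \left(-1\right) = \left(\frac{3}{2} \left(-1\right) - 10\right) \left(-1\right) = \left(- \frac{3}{2} - 10\right) \left(-1\right) = \left(- \frac{23}{2}\right) \left(-1\right) = \frac{23}{2}$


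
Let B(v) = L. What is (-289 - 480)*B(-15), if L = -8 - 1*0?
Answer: 6152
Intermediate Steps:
L = -8 (L = -8 + 0 = -8)
B(v) = -8
(-289 - 480)*B(-15) = (-289 - 480)*(-8) = -769*(-8) = 6152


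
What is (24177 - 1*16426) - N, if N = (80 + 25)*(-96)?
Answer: 17831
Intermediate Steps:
N = -10080 (N = 105*(-96) = -10080)
(24177 - 1*16426) - N = (24177 - 1*16426) - 1*(-10080) = (24177 - 16426) + 10080 = 7751 + 10080 = 17831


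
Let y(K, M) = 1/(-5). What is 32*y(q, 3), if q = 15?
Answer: -32/5 ≈ -6.4000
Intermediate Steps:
y(K, M) = -⅕
32*y(q, 3) = 32*(-⅕) = -32/5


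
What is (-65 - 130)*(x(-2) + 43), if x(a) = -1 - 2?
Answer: -7800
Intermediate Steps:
x(a) = -3
(-65 - 130)*(x(-2) + 43) = (-65 - 130)*(-3 + 43) = -195*40 = -7800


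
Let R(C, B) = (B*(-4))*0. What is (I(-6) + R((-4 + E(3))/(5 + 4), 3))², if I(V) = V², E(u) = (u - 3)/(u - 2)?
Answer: 1296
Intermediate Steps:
E(u) = (-3 + u)/(-2 + u)
R(C, B) = 0 (R(C, B) = -4*B*0 = 0)
(I(-6) + R((-4 + E(3))/(5 + 4), 3))² = ((-6)² + 0)² = (36 + 0)² = 36² = 1296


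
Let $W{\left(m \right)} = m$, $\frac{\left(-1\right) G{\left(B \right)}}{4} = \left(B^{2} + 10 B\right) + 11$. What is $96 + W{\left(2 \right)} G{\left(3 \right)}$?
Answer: $-304$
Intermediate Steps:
$G{\left(B \right)} = -44 - 40 B - 4 B^{2}$ ($G{\left(B \right)} = - 4 \left(\left(B^{2} + 10 B\right) + 11\right) = - 4 \left(11 + B^{2} + 10 B\right) = -44 - 40 B - 4 B^{2}$)
$96 + W{\left(2 \right)} G{\left(3 \right)} = 96 + 2 \left(-44 - 120 - 4 \cdot 3^{2}\right) = 96 + 2 \left(-44 - 120 - 36\right) = 96 + 2 \left(-200\right) = 96 - 400 = -304$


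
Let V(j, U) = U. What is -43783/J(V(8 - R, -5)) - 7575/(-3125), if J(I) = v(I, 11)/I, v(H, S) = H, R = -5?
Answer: -5472572/125 ≈ -43781.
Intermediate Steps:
J(I) = 1 (J(I) = I/I = 1)
-43783/J(V(8 - R, -5)) - 7575/(-3125) = -43783/1 - 7575/(-3125) = -43783*1 - 7575*(-1/3125) = -43783 + 303/125 = -5472572/125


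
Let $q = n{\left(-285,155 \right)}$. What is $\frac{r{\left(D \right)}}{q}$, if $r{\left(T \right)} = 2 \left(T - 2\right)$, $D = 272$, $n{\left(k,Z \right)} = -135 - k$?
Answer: $\frac{18}{5} \approx 3.6$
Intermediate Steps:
$q = 150$ ($q = -135 - -285 = -135 + 285 = 150$)
$r{\left(T \right)} = -4 + 2 T$ ($r{\left(T \right)} = 2 \left(-2 + T\right) = -4 + 2 T$)
$\frac{r{\left(D \right)}}{q} = \frac{-4 + 2 \cdot 272}{150} = \left(-4 + 544\right) \frac{1}{150} = 540 \cdot \frac{1}{150} = \frac{18}{5}$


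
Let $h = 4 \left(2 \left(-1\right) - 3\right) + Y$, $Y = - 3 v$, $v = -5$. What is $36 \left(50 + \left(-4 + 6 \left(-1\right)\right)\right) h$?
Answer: $-7200$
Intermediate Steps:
$Y = 15$ ($Y = \left(-3\right) \left(-5\right) = 15$)
$h = -5$ ($h = 4 \left(2 \left(-1\right) - 3\right) + 15 = 4 \left(-2 - 3\right) + 15 = 4 \left(-5\right) + 15 = -20 + 15 = -5$)
$36 \left(50 + \left(-4 + 6 \left(-1\right)\right)\right) h = 36 \left(50 + \left(-4 + 6 \left(-1\right)\right)\right) \left(-5\right) = 36 \left(50 - 10\right) \left(-5\right) = 36 \cdot 40 \left(-5\right) = 1440 \left(-5\right) = -7200$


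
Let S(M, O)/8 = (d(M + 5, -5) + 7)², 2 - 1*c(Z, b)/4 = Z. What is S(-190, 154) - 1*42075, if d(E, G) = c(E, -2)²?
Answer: 2504420430893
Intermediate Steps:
c(Z, b) = 8 - 4*Z
d(E, G) = (8 - 4*E)²
S(M, O) = 8*(7 + 16*(3 + M)²)² (S(M, O) = 8*(16*(-2 + (M + 5))² + 7)² = 8*(16*(-2 + (5 + M))² + 7)² = 8*(16*(3 + M)² + 7)² = 8*(7 + 16*(3 + M)²)²)
S(-190, 154) - 1*42075 = 8*(7 + 16*(3 - 190)²)² - 1*42075 = 8*(7 + 16*(-187)²)² - 42075 = 8*(7 + 16*34969)² - 42075 = 8*(7 + 559504)² - 42075 = 8*559511² - 42075 = 8*313052559121 - 42075 = 2504420472968 - 42075 = 2504420430893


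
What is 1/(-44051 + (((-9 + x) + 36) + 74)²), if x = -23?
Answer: -1/37967 ≈ -2.6339e-5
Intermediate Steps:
1/(-44051 + (((-9 + x) + 36) + 74)²) = 1/(-44051 + (((-9 - 23) + 36) + 74)²) = 1/(-44051 + ((-32 + 36) + 74)²) = 1/(-44051 + (4 + 74)²) = 1/(-44051 + 78²) = 1/(-44051 + 6084) = 1/(-37967) = -1/37967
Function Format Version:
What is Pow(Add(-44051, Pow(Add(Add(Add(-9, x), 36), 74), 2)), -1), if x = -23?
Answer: Rational(-1, 37967) ≈ -2.6339e-5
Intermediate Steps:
Pow(Add(-44051, Pow(Add(Add(Add(-9, x), 36), 74), 2)), -1) = Pow(Add(-44051, Pow(Add(Add(Add(-9, -23), 36), 74), 2)), -1) = Pow(Add(-44051, Pow(Add(Add(-32, 36), 74), 2)), -1) = Pow(Add(-44051, Pow(Add(4, 74), 2)), -1) = Pow(Add(-44051, Pow(78, 2)), -1) = Pow(Add(-44051, 6084), -1) = Pow(-37967, -1) = Rational(-1, 37967)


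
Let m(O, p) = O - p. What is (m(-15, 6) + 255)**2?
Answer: 54756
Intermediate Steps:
(m(-15, 6) + 255)**2 = ((-15 - 1*6) + 255)**2 = ((-15 - 6) + 255)**2 = (-21 + 255)**2 = 234**2 = 54756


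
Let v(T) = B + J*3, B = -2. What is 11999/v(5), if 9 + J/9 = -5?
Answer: -11999/380 ≈ -31.576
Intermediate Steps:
J = -126 (J = -81 + 9*(-5) = -81 - 45 = -126)
v(T) = -380 (v(T) = -2 - 126*3 = -2 - 378 = -380)
11999/v(5) = 11999/(-380) = 11999*(-1/380) = -11999/380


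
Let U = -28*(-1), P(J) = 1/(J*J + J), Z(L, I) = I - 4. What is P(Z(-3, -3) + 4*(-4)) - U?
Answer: -14167/506 ≈ -27.998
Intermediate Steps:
Z(L, I) = -4 + I
P(J) = 1/(J + J²) (P(J) = 1/(J² + J) = 1/(J + J²))
U = 28
P(Z(-3, -3) + 4*(-4)) - U = 1/(((-4 - 3) + 4*(-4))*(1 + ((-4 - 3) + 4*(-4)))) - 1*28 = 1/((-7 - 16)*(1 + (-7 - 16))) - 28 = 1/((-23)*(1 - 23)) - 28 = -1/23/(-22) - 28 = -1/23*(-1/22) - 28 = 1/506 - 28 = -14167/506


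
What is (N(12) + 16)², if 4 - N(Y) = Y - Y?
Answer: 400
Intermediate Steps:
N(Y) = 4 (N(Y) = 4 - (Y - Y) = 4 - 1*0 = 4 + 0 = 4)
(N(12) + 16)² = (4 + 16)² = 20² = 400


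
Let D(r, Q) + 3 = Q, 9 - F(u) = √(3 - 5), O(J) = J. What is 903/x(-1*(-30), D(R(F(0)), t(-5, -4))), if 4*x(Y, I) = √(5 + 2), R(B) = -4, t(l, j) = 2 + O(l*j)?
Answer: 516*√7 ≈ 1365.2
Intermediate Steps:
t(l, j) = 2 + j*l (t(l, j) = 2 + l*j = 2 + j*l)
F(u) = 9 - I*√2 (F(u) = 9 - √(3 - 5) = 9 - √(-2) = 9 - I*√2)
D(r, Q) = -3 + Q
x(Y, I) = √7/4 (x(Y, I) = √(5 + 2)/4 = √7/4)
903/x(-1*(-30), D(R(F(0)), t(-5, -4))) = 903/((√7/4)) = 903*(4*√7/7) = 516*√7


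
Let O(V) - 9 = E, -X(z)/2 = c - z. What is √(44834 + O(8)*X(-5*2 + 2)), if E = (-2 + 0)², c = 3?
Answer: 2*√11137 ≈ 211.06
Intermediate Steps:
E = 4 (E = (-2)² = 4)
X(z) = -6 + 2*z (X(z) = -2*(3 - z) = -6 + 2*z)
O(V) = 13 (O(V) = 9 + 4 = 13)
√(44834 + O(8)*X(-5*2 + 2)) = √(44834 + 13*(-6 + 2*(-5*2 + 2))) = √(44834 + 13*(-6 + 2*(-10 + 2))) = √(44834 + 13*(-6 + 2*(-8))) = √(44834 + 13*(-6 - 16)) = √(44834 + 13*(-22)) = √(44834 - 286) = √44548 = 2*√11137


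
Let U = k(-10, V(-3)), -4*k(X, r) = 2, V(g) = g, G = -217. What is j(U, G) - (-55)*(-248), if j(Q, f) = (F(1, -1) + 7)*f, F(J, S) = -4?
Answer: -14291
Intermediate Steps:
k(X, r) = -1/2 (k(X, r) = -1/4*2 = -1/2)
U = -1/2 ≈ -0.50000
j(Q, f) = 3*f (j(Q, f) = (-4 + 7)*f = 3*f)
j(U, G) - (-55)*(-248) = 3*(-217) - (-55)*(-248) = -651 - 1*13640 = -651 - 13640 = -14291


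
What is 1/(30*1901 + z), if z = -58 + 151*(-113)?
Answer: 1/39909 ≈ 2.5057e-5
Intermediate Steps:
z = -17121 (z = -58 - 17063 = -17121)
1/(30*1901 + z) = 1/(30*1901 - 17121) = 1/(57030 - 17121) = 1/39909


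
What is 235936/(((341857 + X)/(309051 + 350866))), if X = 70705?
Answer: 77849088656/206281 ≈ 3.7739e+5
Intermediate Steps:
235936/(((341857 + X)/(309051 + 350866))) = 235936/(((341857 + 70705)/(309051 + 350866))) = 235936/((412562/659917)) = 235936/((412562*(1/659917))) = 235936/(412562/659917) = 235936*(659917/412562) = 77849088656/206281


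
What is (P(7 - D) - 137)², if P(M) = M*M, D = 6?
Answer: 18496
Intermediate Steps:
P(M) = M²
(P(7 - D) - 137)² = ((7 - 1*6)² - 137)² = ((7 - 6)² - 137)² = (1² - 137)² = (1 - 137)² = (-136)² = 18496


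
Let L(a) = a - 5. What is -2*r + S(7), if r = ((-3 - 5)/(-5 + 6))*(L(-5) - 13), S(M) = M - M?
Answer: -368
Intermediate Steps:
L(a) = -5 + a
S(M) = 0
r = 184 (r = ((-3 - 5)/(-5 + 6))*((-5 - 5) - 13) = (-8/1)*(-10 - 13) = -8*1*(-23) = -8*(-23) = 184)
-2*r + S(7) = -2*184 + 0 = -368 + 0 = -368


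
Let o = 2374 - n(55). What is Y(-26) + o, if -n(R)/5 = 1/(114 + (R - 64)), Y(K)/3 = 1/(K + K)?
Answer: 2592397/1092 ≈ 2374.0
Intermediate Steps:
Y(K) = 3/(2*K) (Y(K) = 3/(K + K) = 3/((2*K)) = 3*(1/(2*K)) = 3/(2*K))
n(R) = -5/(50 + R) (n(R) = -5/(114 + (R - 64)) = -5/(114 + (-64 + R)) = -5/(50 + R))
o = 49855/21 (o = 2374 - (-5)/(50 + 55) = 2374 - (-5)/105 = 2374 - 1*(-1/21) = 2374 + 1/21 = 49855/21 ≈ 2374.0)
Y(-26) + o = (3/2)/(-26) + 49855/21 = (3/2)*(-1/26) + 49855/21 = -3/52 + 49855/21 = 2592397/1092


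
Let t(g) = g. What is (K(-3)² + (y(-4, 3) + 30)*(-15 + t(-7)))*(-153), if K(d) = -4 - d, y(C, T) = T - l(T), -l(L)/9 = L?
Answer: 201807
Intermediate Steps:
l(L) = -9*L
y(C, T) = 10*T (y(C, T) = T - (-9)*T = T + 9*T = 10*T)
(K(-3)² + (y(-4, 3) + 30)*(-15 + t(-7)))*(-153) = ((-4 - 1*(-3))² + (10*3 + 30)*(-15 - 7))*(-153) = ((-4 + 3)² + (30 + 30)*(-22))*(-153) = ((-1)² + 60*(-22))*(-153) = (1 - 1320)*(-153) = -1319*(-153) = 201807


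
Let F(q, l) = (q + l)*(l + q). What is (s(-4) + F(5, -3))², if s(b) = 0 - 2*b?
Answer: 144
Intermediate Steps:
F(q, l) = (l + q)² (F(q, l) = (l + q)*(l + q) = (l + q)²)
s(b) = -2*b
(s(-4) + F(5, -3))² = (-2*(-4) + (-3 + 5)²)² = (8 + 2²)² = (8 + 4)² = 12² = 144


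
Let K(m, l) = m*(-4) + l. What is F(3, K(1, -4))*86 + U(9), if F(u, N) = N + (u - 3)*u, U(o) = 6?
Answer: -682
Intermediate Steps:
K(m, l) = l - 4*m (K(m, l) = -4*m + l = l - 4*m)
F(u, N) = N + u*(-3 + u) (F(u, N) = N + (-3 + u)*u = N + u*(-3 + u))
F(3, K(1, -4))*86 + U(9) = ((-4 - 4*1) + 3² - 3*3)*86 + 6 = ((-4 - 4) + 9 - 9)*86 + 6 = (-8 + 9 - 9)*86 + 6 = -8*86 + 6 = -688 + 6 = -682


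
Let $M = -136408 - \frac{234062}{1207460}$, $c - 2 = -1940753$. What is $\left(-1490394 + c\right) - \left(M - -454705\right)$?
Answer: $- \frac{2263650501629}{603730} \approx -3.7494 \cdot 10^{6}$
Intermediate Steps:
$c = -1940751$ ($c = 2 - 1940753 = -1940751$)
$M = - \frac{82353718871}{603730}$ ($M = -136408 - \frac{117031}{603730} = - \frac{82353718871}{603730} \approx -1.3641 \cdot 10^{5}$)
$\left(-1490394 + c\right) - \left(M - -454705\right) = \left(-1490394 - 1940751\right) - \left(- \frac{82353718871}{603730} - -454705\right) = -3431145 - \left(- \frac{82353718871}{603730} + 454705\right) = -3431145 - \frac{192165330779}{603730} = - \frac{2263650501629}{603730}$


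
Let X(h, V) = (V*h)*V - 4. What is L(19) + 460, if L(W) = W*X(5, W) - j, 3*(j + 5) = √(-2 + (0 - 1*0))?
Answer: 34684 - I*√2/3 ≈ 34684.0 - 0.4714*I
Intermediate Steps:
X(h, V) = -4 + h*V² (X(h, V) = h*V² - 4 = -4 + h*V²)
j = -5 + I*√2/3 (j = -5 + √(-2 + (0 - 1*0))/3 = -5 + √(-2 + (0 + 0))/3 = -5 + √(-2 + 0)/3 = -5 + √(-2)/3 = -5 + (I*√2)/3 = -5 + I*√2/3 ≈ -5.0 + 0.4714*I)
L(W) = 5 + W*(-4 + 5*W²) - I*√2/3 (L(W) = W*(-4 + 5*W²) - (-5 + I*√2/3) = W*(-4 + 5*W²) + (5 - I*√2/3) = 5 + W*(-4 + 5*W²) - I*√2/3)
L(19) + 460 = (5 - 4*19 + 5*19³ - I*√2/3) + 460 = (5 - 76 + 5*6859 - I*√2/3) + 460 = (5 - 76 + 34295 - I*√2/3) + 460 = (34224 - I*√2/3) + 460 = 34684 - I*√2/3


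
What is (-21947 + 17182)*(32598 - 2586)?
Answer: -143007180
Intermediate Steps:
(-21947 + 17182)*(32598 - 2586) = -4765*30012 = -143007180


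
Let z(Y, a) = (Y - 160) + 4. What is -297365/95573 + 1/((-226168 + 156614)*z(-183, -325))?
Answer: -7011511550617/2253497225838 ≈ -3.1114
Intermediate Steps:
z(Y, a) = -156 + Y (z(Y, a) = (-160 + Y) + 4 = -156 + Y)
-297365/95573 + 1/((-226168 + 156614)*z(-183, -325)) = -297365/95573 + 1/((-226168 + 156614)*(-156 - 183)) = -297365*1/95573 + 1/(-69554*(-339)) = -297365/95573 - 1/69554*(-1/339) = -297365/95573 + 1/23578806 = -7011511550617/2253497225838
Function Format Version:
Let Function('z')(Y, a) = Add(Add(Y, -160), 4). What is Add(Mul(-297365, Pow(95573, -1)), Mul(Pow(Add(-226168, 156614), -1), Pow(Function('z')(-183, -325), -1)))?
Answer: Rational(-7011511550617, 2253497225838) ≈ -3.1114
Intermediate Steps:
Function('z')(Y, a) = Add(-156, Y) (Function('z')(Y, a) = Add(Add(-160, Y), 4) = Add(-156, Y))
Add(Mul(-297365, Pow(95573, -1)), Mul(Pow(Add(-226168, 156614), -1), Pow(Function('z')(-183, -325), -1))) = Add(Mul(-297365, Pow(95573, -1)), Mul(Pow(Add(-226168, 156614), -1), Pow(Add(-156, -183), -1))) = Add(Mul(-297365, Rational(1, 95573)), Mul(Pow(-69554, -1), Pow(-339, -1))) = Add(Rational(-297365, 95573), Mul(Rational(-1, 69554), Rational(-1, 339))) = Add(Rational(-297365, 95573), Rational(1, 23578806)) = Rational(-7011511550617, 2253497225838)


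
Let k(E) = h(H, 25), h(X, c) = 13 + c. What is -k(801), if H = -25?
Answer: -38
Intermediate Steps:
k(E) = 38 (k(E) = 13 + 25 = 38)
-k(801) = -1*38 = -38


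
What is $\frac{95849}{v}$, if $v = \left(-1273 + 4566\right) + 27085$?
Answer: $\frac{95849}{30378} \approx 3.1552$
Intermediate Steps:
$v = 30378$ ($v = 3293 + 27085 = 30378$)
$\frac{95849}{v} = \frac{95849}{30378}$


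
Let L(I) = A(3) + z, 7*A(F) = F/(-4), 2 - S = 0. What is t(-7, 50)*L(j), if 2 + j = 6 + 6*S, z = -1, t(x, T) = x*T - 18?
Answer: 2852/7 ≈ 407.43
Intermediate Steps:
S = 2 (S = 2 - 1*0 = 2 + 0 = 2)
t(x, T) = -18 + T*x (t(x, T) = T*x - 18 = -18 + T*x)
A(F) = -F/28 (A(F) = (F/(-4))/7 = (F*(-¼))/7 = (-F/4)/7 = -F/28)
j = 16 (j = -2 + (6 + 6*2) = -2 + (6 + 12) = -2 + 18 = 16)
L(I) = -31/28 (L(I) = -1/28*3 - 1 = -3/28 - 1 = -31/28)
t(-7, 50)*L(j) = (-18 + 50*(-7))*(-31/28) = (-18 - 350)*(-31/28) = -368*(-31/28) = 2852/7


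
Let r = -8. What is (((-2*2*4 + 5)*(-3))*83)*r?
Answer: -21912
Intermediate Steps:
(((-2*2*4 + 5)*(-3))*83)*r = (((-2*2*4 + 5)*(-3))*83)*(-8) = (((-4*4 + 5)*(-3))*83)*(-8) = (((-16 + 5)*(-3))*83)*(-8) = (-11*(-3)*83)*(-8) = (33*83)*(-8) = 2739*(-8) = -21912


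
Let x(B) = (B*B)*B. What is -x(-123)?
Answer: 1860867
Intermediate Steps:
x(B) = B³ (x(B) = B²*B = B³)
-x(-123) = -1*(-123)³ = -1*(-1860867) = 1860867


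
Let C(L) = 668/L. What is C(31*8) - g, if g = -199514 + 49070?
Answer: 9327695/62 ≈ 1.5045e+5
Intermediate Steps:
g = -150444
C(31*8) - g = 668/((31*8)) - 1*(-150444) = 668/248 + 150444 = 668*(1/248) + 150444 = 167/62 + 150444 = 9327695/62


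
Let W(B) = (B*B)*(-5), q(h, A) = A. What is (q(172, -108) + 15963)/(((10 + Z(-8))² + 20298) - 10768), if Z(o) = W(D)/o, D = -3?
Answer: 67648/41703 ≈ 1.6221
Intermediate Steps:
W(B) = -5*B² (W(B) = B²*(-5) = -5*B²)
Z(o) = -45/o (Z(o) = (-5*(-3)²)/o = (-5*9)/o = -45/o)
(q(172, -108) + 15963)/(((10 + Z(-8))² + 20298) - 10768) = (-108 + 15963)/(((10 - 45/(-8))² + 20298) - 10768) = 15855/(((10 - 45*(-⅛))² + 20298) - 10768) = 15855/(((10 + 45/8)² + 20298) - 10768) = 15855/(((125/8)² + 20298) - 10768) = 15855/((15625/64 + 20298) - 10768) = 15855/(1314697/64 - 10768) = 15855/(625545/64) = 15855*(64/625545) = 67648/41703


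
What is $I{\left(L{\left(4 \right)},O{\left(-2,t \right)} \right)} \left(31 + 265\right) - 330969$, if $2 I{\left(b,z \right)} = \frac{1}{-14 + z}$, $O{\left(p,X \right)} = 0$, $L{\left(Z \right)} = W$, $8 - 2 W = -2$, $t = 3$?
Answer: $- \frac{2316857}{7} \approx -3.3098 \cdot 10^{5}$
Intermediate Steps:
$W = 5$ ($W = 4 - -1 = 4 + 1 = 5$)
$L{\left(Z \right)} = 5$
$I{\left(b,z \right)} = \frac{1}{2 \left(-14 + z\right)}$
$I{\left(L{\left(4 \right)},O{\left(-2,t \right)} \right)} \left(31 + 265\right) - 330969 = \frac{1}{2 \left(-14 + 0\right)} \left(31 + 265\right) - 330969 = \frac{1}{2 \left(-14\right)} 296 - 330969 = \frac{1}{2} \left(- \frac{1}{14}\right) 296 - 330969 = \left(- \frac{1}{28}\right) 296 - 330969 = - \frac{74}{7} - 330969 = - \frac{2316857}{7}$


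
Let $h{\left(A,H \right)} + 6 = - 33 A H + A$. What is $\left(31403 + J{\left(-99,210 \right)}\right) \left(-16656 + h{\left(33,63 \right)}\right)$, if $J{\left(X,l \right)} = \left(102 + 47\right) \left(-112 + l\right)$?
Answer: $-3921282180$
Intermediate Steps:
$J{\left(X,l \right)} = -16688 + 149 l$ ($J{\left(X,l \right)} = 149 \left(-112 + l\right) = -16688 + 149 l$)
$h{\left(A,H \right)} = -6 + A - 33 A H$ ($h{\left(A,H \right)} = -6 + \left(- 33 A H + A\right) = -6 - \left(- A + 33 A H\right) = -6 + A - 33 A H$)
$\left(31403 + J{\left(-99,210 \right)}\right) \left(-16656 + h{\left(33,63 \right)}\right) = \left(31403 + \left(-16688 + 149 \cdot 210\right)\right) \left(-16656 - \left(-27 + 68607\right)\right) = \left(31403 + \left(-16688 + 31290\right)\right) \left(-16656 - 68580\right) = \left(31403 + 14602\right) \left(-16656 - 68580\right) = 46005 \left(-85236\right) = -3921282180$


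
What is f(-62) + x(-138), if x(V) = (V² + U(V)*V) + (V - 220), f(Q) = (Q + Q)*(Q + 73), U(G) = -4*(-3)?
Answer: 15666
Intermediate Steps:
U(G) = 12
f(Q) = 2*Q*(73 + Q) (f(Q) = (2*Q)*(73 + Q) = 2*Q*(73 + Q))
x(V) = -220 + V² + 13*V (x(V) = (V² + 12*V) + (V - 220) = (V² + 12*V) + (-220 + V) = -220 + V² + 13*V)
f(-62) + x(-138) = 2*(-62)*(73 - 62) + (-220 + (-138)² + 13*(-138)) = 2*(-62)*11 + (-220 + 19044 - 1794) = -1364 + 17030 = 15666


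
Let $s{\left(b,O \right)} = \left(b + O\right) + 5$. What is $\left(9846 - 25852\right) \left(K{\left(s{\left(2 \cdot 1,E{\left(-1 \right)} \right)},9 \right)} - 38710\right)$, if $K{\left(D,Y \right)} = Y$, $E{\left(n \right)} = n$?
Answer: $619448206$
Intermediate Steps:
$s{\left(b,O \right)} = 5 + O + b$ ($s{\left(b,O \right)} = \left(O + b\right) + 5 = 5 + O + b$)
$\left(9846 - 25852\right) \left(K{\left(s{\left(2 \cdot 1,E{\left(-1 \right)} \right)},9 \right)} - 38710\right) = \left(9846 - 25852\right) \left(9 - 38710\right) = \left(-16006\right) \left(-38701\right) = 619448206$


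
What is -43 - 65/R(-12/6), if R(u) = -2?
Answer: -21/2 ≈ -10.500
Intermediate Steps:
-43 - 65/R(-12/6) = -43 - 65/(-2) = -43 - 65*(-½) = -43 + 65/2 = -21/2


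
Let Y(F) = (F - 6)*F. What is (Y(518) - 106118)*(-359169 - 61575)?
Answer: -66939528912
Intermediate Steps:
Y(F) = F*(-6 + F) (Y(F) = (-6 + F)*F = F*(-6 + F))
(Y(518) - 106118)*(-359169 - 61575) = (518*(-6 + 518) - 106118)*(-359169 - 61575) = (518*512 - 106118)*(-420744) = (265216 - 106118)*(-420744) = 159098*(-420744) = -66939528912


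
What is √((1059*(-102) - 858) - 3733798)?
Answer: I*√3842674 ≈ 1960.3*I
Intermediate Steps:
√((1059*(-102) - 858) - 3733798) = √((-108018 - 858) - 3733798) = √(-108876 - 3733798) = √(-3842674) = I*√3842674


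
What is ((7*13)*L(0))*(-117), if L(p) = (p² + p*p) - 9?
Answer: 95823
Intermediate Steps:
L(p) = -9 + 2*p² (L(p) = (p² + p²) - 9 = 2*p² - 9 = -9 + 2*p²)
((7*13)*L(0))*(-117) = ((7*13)*(-9 + 2*0²))*(-117) = (91*(-9 + 2*0))*(-117) = (91*(-9 + 0))*(-117) = (91*(-9))*(-117) = -819*(-117) = 95823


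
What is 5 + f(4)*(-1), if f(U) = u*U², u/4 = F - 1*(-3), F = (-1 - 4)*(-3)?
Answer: -1147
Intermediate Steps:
F = 15 (F = -5*(-3) = 15)
u = 72 (u = 4*(15 - 1*(-3)) = 4*(15 + 3) = 4*18 = 72)
f(U) = 72*U²
5 + f(4)*(-1) = 5 + (72*4²)*(-1) = 5 + (72*16)*(-1) = 5 + 1152*(-1) = 5 - 1152 = -1147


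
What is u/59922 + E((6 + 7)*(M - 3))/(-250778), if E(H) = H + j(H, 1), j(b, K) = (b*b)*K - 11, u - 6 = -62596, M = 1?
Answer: -7867242589/7513559658 ≈ -1.0471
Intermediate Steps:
u = -62590 (u = 6 - 62596 = -62590)
j(b, K) = -11 + K*b**2 (j(b, K) = b**2*K - 11 = K*b**2 - 11 = -11 + K*b**2)
E(H) = -11 + H + H**2 (E(H) = H + (-11 + 1*H**2) = H + (-11 + H**2) = -11 + H + H**2)
u/59922 + E((6 + 7)*(M - 3))/(-250778) = -62590/59922 + (-11 + (6 + 7)*(1 - 3) + ((6 + 7)*(1 - 3))**2)/(-250778) = -62590*1/59922 + (-11 + 13*(-2) + (13*(-2))**2)*(-1/250778) = -31295/29961 + (-11 - 26 + (-26)**2)*(-1/250778) = -31295/29961 + (-11 - 26 + 676)*(-1/250778) = -31295/29961 + 639*(-1/250778) = -31295/29961 - 639/250778 = -7867242589/7513559658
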